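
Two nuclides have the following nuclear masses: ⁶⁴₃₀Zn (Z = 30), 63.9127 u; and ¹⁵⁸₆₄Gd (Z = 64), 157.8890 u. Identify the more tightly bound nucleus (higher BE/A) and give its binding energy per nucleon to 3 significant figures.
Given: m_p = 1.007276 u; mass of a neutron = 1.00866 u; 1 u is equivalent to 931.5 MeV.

⁶⁴₃₀Zn: Σm = 30(1.007276) + 34(1.00866) = 64.512720 u; Δm = 0.600020 u; E_B = 558.92 MeV; E_B/A = 8.733 MeV
¹⁵⁸₆₄Gd: Σm = 64(1.007276) + 94(1.00866) = 159.279704 u; Δm = 1.390704 u; E_B = 1295.4 MeV; E_B/A = 8.199 MeV
⁶⁴₃₀Zn has the higher binding energy per nucleon, so it is the more tightly bound nucleus.

⁶⁴₃₀Zn; 8.73 MeV/nucleon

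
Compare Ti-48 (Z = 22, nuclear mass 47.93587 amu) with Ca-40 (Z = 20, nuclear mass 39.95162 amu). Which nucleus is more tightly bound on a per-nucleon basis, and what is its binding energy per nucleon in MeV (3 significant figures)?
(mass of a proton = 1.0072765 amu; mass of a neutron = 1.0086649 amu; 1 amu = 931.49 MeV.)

Ti-48; 8.72 MeV/nucleon

Ti-48: Σm = 22(1.0072765) + 26(1.0086649) = 48.3853704 amu; Δm = 0.4495004 amu; E_B = 418.71 MeV; E_B/A = 8.723 MeV
Ca-40: Σm = 20(1.0072765) + 20(1.0086649) = 40.3188280 amu; Δm = 0.3672080 amu; E_B = 342.05 MeV; E_B/A = 8.551 MeV
Ti-48 has the higher binding energy per nucleon, so it is the more tightly bound nucleus.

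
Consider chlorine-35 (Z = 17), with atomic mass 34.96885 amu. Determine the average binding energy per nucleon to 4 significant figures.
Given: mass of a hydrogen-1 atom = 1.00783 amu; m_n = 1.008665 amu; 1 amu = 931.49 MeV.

Σm = 17·m(¹H) + 18·m_n = 17.13311 + 18.155970 = 35.289080 amu
The mass defect is 35.289080 − 34.96885 = 0.320230 amu.
Converting to energy: 0.320230 amu × 931.49 MeV/amu = 298.291 MeV
Per nucleon: 298.291 / 35 = 8.523 MeV

8.523 MeV/nucleon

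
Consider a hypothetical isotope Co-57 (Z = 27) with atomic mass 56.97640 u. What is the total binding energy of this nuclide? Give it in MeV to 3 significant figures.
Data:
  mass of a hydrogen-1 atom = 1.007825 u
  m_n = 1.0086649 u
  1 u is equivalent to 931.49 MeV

461 MeV

The nucleus contains 27 protons and 57 − 27 = 30 neutrons.
Total constituent mass: 27 × 1.007825 + 30 × 1.0086649 = 57.4712220 u
Δm = 57.4712220 − 56.97640 = 0.4948220 u
Binding energy = Δm·c² = 0.4948220 × 931.49 MeV/u = 460.922 MeV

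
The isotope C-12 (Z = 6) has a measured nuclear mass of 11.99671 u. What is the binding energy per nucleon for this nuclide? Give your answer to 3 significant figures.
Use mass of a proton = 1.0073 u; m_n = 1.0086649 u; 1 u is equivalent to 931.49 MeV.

Z = 6, so N = A − Z = 12 − 6 = 6.
Σm = 6·m_p + 6·m_n = 6.0438 + 6.0519894 = 12.0957894 u
The mass defect is 12.0957894 − 11.99671 = 0.0990794 u.
Converting to energy: 0.0990794 u × 931.49 MeV/u = 92.2915 MeV
Per nucleon: 92.2915 / 12 = 7.691 MeV

7.69 MeV/nucleon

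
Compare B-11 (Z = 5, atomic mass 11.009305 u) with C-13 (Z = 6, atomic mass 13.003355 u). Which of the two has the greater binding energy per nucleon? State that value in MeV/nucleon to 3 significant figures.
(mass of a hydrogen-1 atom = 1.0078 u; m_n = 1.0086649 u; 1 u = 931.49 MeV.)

C-13; 7.46 MeV/nucleon

B-11: Σm = 5(1.0078) + 6(1.0086649) = 11.0909894 u; Δm = 0.0816844 u; E_B = 76.088 MeV; E_B/A = 6.917 MeV
C-13: Σm = 6(1.0078) + 7(1.0086649) = 13.1074543 u; Δm = 0.1040993 u; E_B = 96.967 MeV; E_B/A = 7.459 MeV
C-13 has the higher binding energy per nucleon, so it is the more tightly bound nucleus.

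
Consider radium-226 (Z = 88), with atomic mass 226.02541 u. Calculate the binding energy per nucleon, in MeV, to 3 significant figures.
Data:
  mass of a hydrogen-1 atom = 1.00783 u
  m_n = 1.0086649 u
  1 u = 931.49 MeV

7.66 MeV/nucleon

Z = 88, so N = A − Z = 226 − 88 = 138.
Σm = 88·m(¹H) + 138·m_n = 88.68904 + 139.1957562 = 227.8847962 u
Mass defect Δm = 227.8847962 − 226.02541 = 1.8593862 u
E_B = 1.8593862 × 931.49 = 1732.00 MeV
Dividing by A = 226 gives 7.664 MeV per nucleon.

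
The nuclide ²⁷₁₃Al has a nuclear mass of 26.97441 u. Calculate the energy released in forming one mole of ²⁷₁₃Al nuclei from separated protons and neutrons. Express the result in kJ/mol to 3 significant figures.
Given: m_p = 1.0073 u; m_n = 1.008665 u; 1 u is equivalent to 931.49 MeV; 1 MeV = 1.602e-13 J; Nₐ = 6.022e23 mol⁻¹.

Σm = 13·m_p + 14·m_n = 13.0949 + 14.121310 = 27.216210 u
The mass defect is 27.216210 − 26.97441 = 0.241800 u.
Binding energy = Δm·c² = 0.241800 × 931.49 MeV/u = 225.234 MeV
Per nucleus in joules: 225.234 MeV × 1.602e-13 J/MeV = 3.6082e-11 J
Per mole: 3.6082e-11 J × 6.022e23 mol⁻¹ = 2.1729e+13 J/mol

2.17e+10 kJ/mol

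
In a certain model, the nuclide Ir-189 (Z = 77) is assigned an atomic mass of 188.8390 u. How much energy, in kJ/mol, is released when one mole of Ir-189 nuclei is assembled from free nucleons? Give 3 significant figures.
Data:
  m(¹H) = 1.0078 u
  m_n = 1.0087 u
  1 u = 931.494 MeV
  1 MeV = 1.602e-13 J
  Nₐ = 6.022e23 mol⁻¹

With 77 protons and 112 neutrons (A = 189):
Σm = 77·m(¹H) + 112·m_n = 77.6006 + 112.9744 = 190.5750 u
The mass defect is 190.5750 − 188.8390 = 1.7360 u.
Binding energy = Δm·c² = 1.7360 × 931.494 MeV/u = 1617.07 MeV
Per nucleus in joules: 1617.07 MeV × 1.602e-13 J/MeV = 2.5905e-10 J
Per mole: 2.5905e-10 J × 6.022e23 mol⁻¹ = 1.5600e+14 J/mol

1.56e+11 kJ/mol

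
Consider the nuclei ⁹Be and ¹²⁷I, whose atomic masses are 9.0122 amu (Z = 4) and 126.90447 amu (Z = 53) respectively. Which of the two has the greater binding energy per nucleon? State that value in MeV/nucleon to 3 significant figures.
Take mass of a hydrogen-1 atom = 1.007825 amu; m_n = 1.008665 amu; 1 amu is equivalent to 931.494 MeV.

⁹Be: Σm = 4(1.007825) + 5(1.008665) = 9.074625 amu; Δm = 0.062425 amu; E_B = 58.149 MeV; E_B/A = 6.461 MeV
¹²⁷I: Σm = 53(1.007825) + 74(1.008665) = 128.055935 amu; Δm = 1.151465 amu; E_B = 1072.6 MeV; E_B/A = 8.446 MeV
¹²⁷I has the higher binding energy per nucleon, so it is the more tightly bound nucleus.

¹²⁷I; 8.45 MeV/nucleon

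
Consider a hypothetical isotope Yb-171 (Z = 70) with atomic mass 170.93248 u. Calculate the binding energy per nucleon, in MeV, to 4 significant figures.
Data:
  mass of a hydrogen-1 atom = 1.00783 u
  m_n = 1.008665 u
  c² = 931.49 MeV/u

8.121 MeV/nucleon

Total constituent mass: 70 × 1.00783 + 101 × 1.008665 = 172.423265 u
The mass defect is 172.423265 − 170.93248 = 1.490785 u.
Converting to energy: 1.490785 u × 931.49 MeV/u = 1388.65 MeV
BE/A = 1388.65 MeV / 171 = 8.121 MeV/nucleon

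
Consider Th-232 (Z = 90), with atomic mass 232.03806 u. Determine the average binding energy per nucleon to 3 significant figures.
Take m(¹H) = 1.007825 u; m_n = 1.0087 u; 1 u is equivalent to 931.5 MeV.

7.64 MeV/nucleon

The nucleus contains 90 protons and 232 − 90 = 142 neutrons.
Σm = 90·m(¹H) + 142·m_n = 90.704250 + 143.2354 = 233.939650 u
The mass defect is 233.939650 − 232.03806 = 1.901590 u.
Binding energy = Δm·c² = 1.901590 × 931.5 MeV/u = 1771.33 MeV
BE/A = 1771.33 MeV / 232 = 7.635 MeV/nucleon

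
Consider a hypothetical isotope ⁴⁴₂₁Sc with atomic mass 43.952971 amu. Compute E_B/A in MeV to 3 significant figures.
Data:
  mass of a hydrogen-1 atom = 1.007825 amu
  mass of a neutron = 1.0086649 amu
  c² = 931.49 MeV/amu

8.69 MeV/nucleon

Σm = 21·m(¹H) + 23·m_n = 21.164325 + 23.1992927 = 44.3636177 amu
The mass defect is 44.3636177 − 43.952971 = 0.4106467 amu.
Converting to energy: 0.4106467 amu × 931.49 MeV/amu = 382.513 MeV
Dividing by A = 44 gives 8.693 MeV per nucleon.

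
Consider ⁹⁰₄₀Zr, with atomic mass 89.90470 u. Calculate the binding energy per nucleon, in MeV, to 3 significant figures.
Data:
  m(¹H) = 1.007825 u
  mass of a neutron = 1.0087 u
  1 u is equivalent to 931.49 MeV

8.73 MeV/nucleon

Total constituent mass: 40 × 1.007825 + 50 × 1.0087 = 90.748000 u
The mass defect is 90.748000 − 89.90470 = 0.843300 u.
Binding energy = Δm·c² = 0.843300 × 931.49 MeV/u = 785.526 MeV
Dividing by A = 90 gives 8.728 MeV per nucleon.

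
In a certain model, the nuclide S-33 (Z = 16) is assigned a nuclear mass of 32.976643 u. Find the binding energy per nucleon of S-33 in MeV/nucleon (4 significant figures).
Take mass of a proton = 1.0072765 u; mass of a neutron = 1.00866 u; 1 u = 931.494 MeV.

8.101 MeV/nucleon

Mass of separated nucleons = 16(1.0072765) + 17(1.00866) = 16.1164240 + 17.14722 = 33.2636440 u
The mass defect is 33.2636440 − 32.976643 = 0.2870010 u.
Binding energy = Δm·c² = 0.2870010 × 931.494 MeV/u = 267.340 MeV
Per nucleon: 267.340 / 33 = 8.101 MeV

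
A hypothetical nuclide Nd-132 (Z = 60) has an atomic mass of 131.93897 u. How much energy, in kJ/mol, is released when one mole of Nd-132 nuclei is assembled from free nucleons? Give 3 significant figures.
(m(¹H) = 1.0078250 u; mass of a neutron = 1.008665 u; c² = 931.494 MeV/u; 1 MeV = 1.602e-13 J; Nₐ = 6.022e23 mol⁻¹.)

1.04e+11 kJ/mol

Z = 60, so N = A − Z = 132 − 60 = 72.
Σm = 60·m(¹H) + 72·m_n = 60.4695000 + 72.623880 = 133.0933800 u
Mass defect Δm = 133.0933800 − 131.93897 = 1.1544100 u
E_B = 1.1544100 × 931.494 = 1075.33 MeV
Per nucleus in joules: 1075.33 MeV × 1.602e-13 J/MeV = 1.7227e-10 J
Per mole: 1.7227e-10 J × 6.022e23 mol⁻¹ = 1.0374e+14 J/mol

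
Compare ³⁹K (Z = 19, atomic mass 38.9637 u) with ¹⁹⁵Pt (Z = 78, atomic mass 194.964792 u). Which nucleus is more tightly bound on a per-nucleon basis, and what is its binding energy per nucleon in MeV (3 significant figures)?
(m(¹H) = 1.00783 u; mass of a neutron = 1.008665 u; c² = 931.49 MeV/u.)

³⁹K: Σm = 19(1.00783) + 20(1.008665) = 39.322070 u; Δm = 0.358370 u; E_B = 333.82 MeV; E_B/A = 8.559 MeV
¹⁹⁵Pt: Σm = 78(1.00783) + 117(1.008665) = 196.624545 u; Δm = 1.659753 u; E_B = 1546.0 MeV; E_B/A = 7.928 MeV
³⁹K has the higher binding energy per nucleon, so it is the more tightly bound nucleus.

³⁹K; 8.56 MeV/nucleon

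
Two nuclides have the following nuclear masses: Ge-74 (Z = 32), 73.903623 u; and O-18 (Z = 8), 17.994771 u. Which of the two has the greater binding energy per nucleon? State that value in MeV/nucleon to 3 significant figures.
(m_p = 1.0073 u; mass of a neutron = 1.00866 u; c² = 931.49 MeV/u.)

Ge-74: Σm = 32(1.0073) + 42(1.00866) = 74.59732 u; Δm = 0.693697 u; E_B = 646.17 MeV; E_B/A = 8.732 MeV
O-18: Σm = 8(1.0073) + 10(1.00866) = 18.14500 u; Δm = 0.150229 u; E_B = 139.94 MeV; E_B/A = 7.774 MeV
Ge-74 has the higher binding energy per nucleon, so it is the more tightly bound nucleus.

Ge-74; 8.73 MeV/nucleon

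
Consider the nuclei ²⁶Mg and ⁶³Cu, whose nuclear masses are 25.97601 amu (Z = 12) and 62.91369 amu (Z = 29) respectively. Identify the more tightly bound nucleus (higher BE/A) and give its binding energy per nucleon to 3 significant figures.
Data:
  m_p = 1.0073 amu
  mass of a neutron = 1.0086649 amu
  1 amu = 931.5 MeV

⁶³Cu; 8.76 MeV/nucleon

²⁶Mg: Σm = 12(1.0073) + 14(1.0086649) = 26.2089086 amu; Δm = 0.2328986 amu; E_B = 216.95 MeV; E_B/A = 8.344 MeV
⁶³Cu: Σm = 29(1.0073) + 34(1.0086649) = 63.5063066 amu; Δm = 0.5926166 amu; E_B = 552.02 MeV; E_B/A = 8.762 MeV
⁶³Cu has the higher binding energy per nucleon, so it is the more tightly bound nucleus.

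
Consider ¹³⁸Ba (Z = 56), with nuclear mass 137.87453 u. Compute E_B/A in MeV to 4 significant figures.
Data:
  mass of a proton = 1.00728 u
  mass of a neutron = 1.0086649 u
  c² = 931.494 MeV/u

Z = 56, so N = A − Z = 138 − 56 = 82.
Total constituent mass: 56 × 1.00728 + 82 × 1.0086649 = 139.1182018 u
Mass defect Δm = 139.1182018 − 137.87453 = 1.2436718 u
E_B = 1.2436718 × 931.494 = 1158.47 MeV
Per nucleon: 1158.47 / 138 = 8.395 MeV

8.395 MeV/nucleon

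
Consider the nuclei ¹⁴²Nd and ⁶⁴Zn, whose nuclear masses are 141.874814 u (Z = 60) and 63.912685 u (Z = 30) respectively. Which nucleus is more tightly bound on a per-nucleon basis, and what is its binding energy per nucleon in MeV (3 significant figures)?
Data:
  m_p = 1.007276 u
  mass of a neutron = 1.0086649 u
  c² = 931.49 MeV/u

⁶⁴Zn; 8.74 MeV/nucleon

¹⁴²Nd: Σm = 60(1.007276) + 82(1.0086649) = 143.1470818 u; Δm = 1.2722678 u; E_B = 1185.1 MeV; E_B/A = 8.346 MeV
⁶⁴Zn: Σm = 30(1.007276) + 34(1.0086649) = 64.5128866 u; Δm = 0.6002016 u; E_B = 559.08 MeV; E_B/A = 8.736 MeV
⁶⁴Zn has the higher binding energy per nucleon, so it is the more tightly bound nucleus.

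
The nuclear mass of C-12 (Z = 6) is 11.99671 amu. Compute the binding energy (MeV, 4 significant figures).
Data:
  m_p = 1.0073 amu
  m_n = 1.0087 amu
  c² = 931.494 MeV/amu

Σm = 6·m_p + 6·m_n = 6.0438 + 6.0522 = 12.0960 amu
Mass defect Δm = 12.0960 − 11.99671 = 0.09929 amu
Binding energy = Δm·c² = 0.09929 × 931.494 MeV/amu = 92.4880 MeV

92.49 MeV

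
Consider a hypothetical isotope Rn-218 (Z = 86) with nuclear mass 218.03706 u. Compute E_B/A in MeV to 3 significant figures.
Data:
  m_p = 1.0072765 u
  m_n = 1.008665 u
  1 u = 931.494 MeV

7.40 MeV/nucleon

The nucleus contains 86 protons and 218 − 86 = 132 neutrons.
Mass of separated nucleons = 86(1.0072765) + 132(1.008665) = 86.6257790 + 133.143780 = 219.7695590 u
Δm = 219.7695590 − 218.03706 = 1.7324990 u
Converting to energy: 1.7324990 u × 931.494 MeV/u = 1613.81 MeV
Per nucleon: 1613.81 / 218 = 7.403 MeV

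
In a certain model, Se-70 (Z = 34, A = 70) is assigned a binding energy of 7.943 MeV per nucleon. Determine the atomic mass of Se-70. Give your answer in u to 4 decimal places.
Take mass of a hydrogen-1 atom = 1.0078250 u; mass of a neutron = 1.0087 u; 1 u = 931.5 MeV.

69.9824 u

Total binding energy = 70 × 7.943 = 556.010 MeV
Mass defect = 556.010 MeV / (931.5 MeV/u) = 0.596897 u
Constituent mass = 34(1.0078250) + 36(1.0087) = 70.5792500 u
Atomic mass = 70.5792500 − 0.596897 = 69.9823530 u ≈ 69.9824 u (to 4 decimal places)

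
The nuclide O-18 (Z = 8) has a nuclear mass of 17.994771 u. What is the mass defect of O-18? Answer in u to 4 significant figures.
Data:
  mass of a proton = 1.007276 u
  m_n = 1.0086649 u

Σm = 8·m_p + 10·m_n = 8.058208 + 10.0866490 = 18.1448570 u
Δm = 18.1448570 − 17.994771 = 0.1500860 u

0.1501 u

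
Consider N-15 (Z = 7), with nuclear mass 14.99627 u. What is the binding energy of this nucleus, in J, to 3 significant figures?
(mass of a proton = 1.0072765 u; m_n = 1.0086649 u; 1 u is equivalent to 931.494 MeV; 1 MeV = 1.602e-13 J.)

The nucleus contains 7 protons and 15 − 7 = 8 neutrons.
Mass of separated nucleons = 7(1.0072765) + 8(1.0086649) = 7.0509355 + 8.0693192 = 15.1202547 u
Mass defect Δm = 15.1202547 − 14.99627 = 0.1239847 u
Converting to energy: 0.1239847 u × 931.494 MeV/u = 115.491 MeV
In joules: 115.491 MeV × 1.602e-13 J/MeV = 1.8502e-11 J

1.85e-11 J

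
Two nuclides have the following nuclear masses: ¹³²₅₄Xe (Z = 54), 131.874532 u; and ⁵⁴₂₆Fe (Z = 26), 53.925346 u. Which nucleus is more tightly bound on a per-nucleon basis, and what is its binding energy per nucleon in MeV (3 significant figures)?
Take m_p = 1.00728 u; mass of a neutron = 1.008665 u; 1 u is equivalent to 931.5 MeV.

¹³²₅₄Xe: Σm = 54(1.00728) + 78(1.008665) = 133.068990 u; Δm = 1.194458 u; E_B = 1112.6 MeV; E_B/A = 8.429 MeV
⁵⁴₂₆Fe: Σm = 26(1.00728) + 28(1.008665) = 54.431900 u; Δm = 0.506554 u; E_B = 471.86 MeV; E_B/A = 8.738 MeV
⁵⁴₂₆Fe has the higher binding energy per nucleon, so it is the more tightly bound nucleus.

⁵⁴₂₆Fe; 8.74 MeV/nucleon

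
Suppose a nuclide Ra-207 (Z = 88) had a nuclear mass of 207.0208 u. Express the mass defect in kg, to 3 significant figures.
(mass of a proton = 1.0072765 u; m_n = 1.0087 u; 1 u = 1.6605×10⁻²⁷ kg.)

2.75e-27 kg

Z = 88, so N = A − Z = 207 − 88 = 119.
Total constituent mass: 88 × 1.0072765 + 119 × 1.0087 = 208.6756320 u
The mass defect is 208.6756320 − 207.0208 = 1.6548320 u.
In SI units: 1.6548320 u × 1.6605×10⁻²⁷ kg/u = 2.7478e-27 kg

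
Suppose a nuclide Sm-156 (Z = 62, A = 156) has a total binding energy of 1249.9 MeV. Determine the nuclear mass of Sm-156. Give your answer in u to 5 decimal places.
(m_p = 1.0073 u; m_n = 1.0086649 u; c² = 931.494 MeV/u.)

155.92528 u

Mass defect = 1249.9 MeV / (931.494 MeV/u) = 1.3418229 u
Constituent mass = 62(1.0073) + 94(1.0086649) = 157.2671006 u
Nuclear mass = 157.2671006 − 1.3418229 = 155.9252777 u ≈ 155.92528 u (to 5 decimal places)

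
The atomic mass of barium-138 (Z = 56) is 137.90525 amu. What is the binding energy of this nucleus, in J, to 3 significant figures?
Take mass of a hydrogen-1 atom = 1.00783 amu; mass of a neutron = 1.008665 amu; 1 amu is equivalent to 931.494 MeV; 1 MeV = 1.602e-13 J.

Z = 56, so N = A − Z = 138 − 56 = 82.
Mass of separated nucleons = 56(1.00783) + 82(1.008665) = 56.43848 + 82.710530 = 139.149010 amu
Mass defect Δm = 139.149010 − 137.90525 = 1.243760 amu
Binding energy = Δm·c² = 1.243760 × 931.494 MeV/amu = 1158.55 MeV
In joules: 1158.55 MeV × 1.602e-13 J/MeV = 1.8560e-10 J

1.86e-10 J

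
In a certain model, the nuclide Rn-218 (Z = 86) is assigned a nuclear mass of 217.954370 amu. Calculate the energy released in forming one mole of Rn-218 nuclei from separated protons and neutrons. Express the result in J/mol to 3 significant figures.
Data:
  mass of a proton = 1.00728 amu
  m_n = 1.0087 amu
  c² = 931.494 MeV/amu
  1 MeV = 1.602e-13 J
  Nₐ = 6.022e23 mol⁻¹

Z = 86, so N = A − Z = 218 − 86 = 132.
Total constituent mass: 86 × 1.00728 + 132 × 1.0087 = 219.77448 amu
Δm = 219.77448 − 217.954370 = 1.820110 amu
E_B = 1.820110 × 931.494 = 1695.42 MeV
Per nucleus in joules: 1695.42 MeV × 1.602e-13 J/MeV = 2.7161e-10 J
Per mole: 2.7161e-10 J × 6.022e23 mol⁻¹ = 1.6356e+14 J/mol

1.64e+14 J/mol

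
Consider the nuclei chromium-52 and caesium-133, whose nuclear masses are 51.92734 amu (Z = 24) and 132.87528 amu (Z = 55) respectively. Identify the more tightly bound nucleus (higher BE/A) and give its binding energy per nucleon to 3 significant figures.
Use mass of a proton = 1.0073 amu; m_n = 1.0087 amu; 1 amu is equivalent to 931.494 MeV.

chromium-52; 8.80 MeV/nucleon

chromium-52: Σm = 24(1.0073) + 28(1.0087) = 52.4188 amu; Δm = 0.49146 amu; E_B = 457.79 MeV; E_B/A = 8.804 MeV
caesium-133: Σm = 55(1.0073) + 78(1.0087) = 134.0801 amu; Δm = 1.20482 amu; E_B = 1122.3 MeV; E_B/A = 8.438 MeV
chromium-52 has the higher binding energy per nucleon, so it is the more tightly bound nucleus.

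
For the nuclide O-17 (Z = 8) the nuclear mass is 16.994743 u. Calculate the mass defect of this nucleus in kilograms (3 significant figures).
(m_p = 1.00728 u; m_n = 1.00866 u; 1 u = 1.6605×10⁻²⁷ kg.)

2.35e-28 kg

Z = 8, so N = A − Z = 17 − 8 = 9.
Total constituent mass: 8 × 1.00728 + 9 × 1.00866 = 17.13618 u
The mass defect is 17.13618 − 16.994743 = 0.141437 u.
In SI units: 0.141437 u × 1.6605×10⁻²⁷ kg/u = 2.3486e-28 kg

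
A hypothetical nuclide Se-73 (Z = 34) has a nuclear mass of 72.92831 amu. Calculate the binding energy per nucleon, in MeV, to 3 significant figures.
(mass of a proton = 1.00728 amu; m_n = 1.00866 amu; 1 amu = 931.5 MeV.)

Mass of separated nucleons = 34(1.00728) + 39(1.00866) = 34.24752 + 39.33774 = 73.58526 amu
Mass defect Δm = 73.58526 − 72.92831 = 0.65695 amu
Binding energy = Δm·c² = 0.65695 × 931.5 MeV/amu = 611.949 MeV
Per nucleon: 611.949 / 73 = 8.383 MeV

8.38 MeV/nucleon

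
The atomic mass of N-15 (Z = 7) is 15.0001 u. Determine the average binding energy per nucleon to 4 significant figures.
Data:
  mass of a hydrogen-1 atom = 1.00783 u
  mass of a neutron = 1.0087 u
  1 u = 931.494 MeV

7.720 MeV/nucleon

With 7 protons and 8 neutrons (A = 15):
Total constituent mass: 7 × 1.00783 + 8 × 1.0087 = 15.12441 u
Mass defect Δm = 15.12441 − 15.0001 = 0.12431 u
Converting to energy: 0.12431 u × 931.494 MeV/u = 115.794 MeV
BE/A = 115.794 MeV / 15 = 7.720 MeV/nucleon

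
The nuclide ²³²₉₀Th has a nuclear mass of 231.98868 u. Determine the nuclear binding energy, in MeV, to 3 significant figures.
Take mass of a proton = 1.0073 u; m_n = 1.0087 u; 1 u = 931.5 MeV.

1770 MeV

Total constituent mass: 90 × 1.0073 + 142 × 1.0087 = 233.8924 u
The mass defect is 233.8924 − 231.98868 = 1.90372 u.
Binding energy = Δm·c² = 1.90372 × 931.5 MeV/u = 1773.32 MeV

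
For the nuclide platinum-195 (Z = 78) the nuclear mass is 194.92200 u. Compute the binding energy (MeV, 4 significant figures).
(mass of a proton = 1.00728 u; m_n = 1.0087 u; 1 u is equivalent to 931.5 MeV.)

Σm = 78·m_p + 117·m_n = 78.56784 + 118.0179 = 196.58574 u
Mass defect Δm = 196.58574 − 194.92200 = 1.66374 u
E_B = 1.66374 × 931.5 = 1549.77 MeV

1550 MeV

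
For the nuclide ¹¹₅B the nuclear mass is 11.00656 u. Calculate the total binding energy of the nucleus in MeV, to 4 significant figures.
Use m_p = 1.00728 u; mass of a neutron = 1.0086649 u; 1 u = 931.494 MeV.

Total constituent mass: 5 × 1.00728 + 6 × 1.0086649 = 11.0883894 u
Δm = 11.0883894 − 11.00656 = 0.0818294 u
Binding energy = Δm·c² = 0.0818294 × 931.494 MeV/u = 76.2236 MeV

76.22 MeV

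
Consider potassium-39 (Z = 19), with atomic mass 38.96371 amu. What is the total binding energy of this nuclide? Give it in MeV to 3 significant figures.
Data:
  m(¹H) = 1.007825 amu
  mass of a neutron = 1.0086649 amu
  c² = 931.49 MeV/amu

Mass of separated nucleons = 19(1.007825) + 20(1.0086649) = 19.148675 + 20.1732980 = 39.3219730 amu
The mass defect is 39.3219730 − 38.96371 = 0.3582630 amu.
Binding energy = Δm·c² = 0.3582630 × 931.49 MeV/amu = 333.718 MeV

334 MeV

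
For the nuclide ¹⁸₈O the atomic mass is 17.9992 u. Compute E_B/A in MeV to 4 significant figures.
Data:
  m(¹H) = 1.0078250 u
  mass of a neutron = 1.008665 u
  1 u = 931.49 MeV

7.765 MeV/nucleon

The nucleus contains 8 protons and 18 − 8 = 10 neutrons.
Σm = 8·m(¹H) + 10·m_n = 8.0626000 + 10.086650 = 18.1492500 u
Mass defect Δm = 18.1492500 − 17.9992 = 0.1500500 u
Converting to energy: 0.1500500 u × 931.49 MeV/u = 139.770 MeV
Per nucleon: 139.770 / 18 = 7.765 MeV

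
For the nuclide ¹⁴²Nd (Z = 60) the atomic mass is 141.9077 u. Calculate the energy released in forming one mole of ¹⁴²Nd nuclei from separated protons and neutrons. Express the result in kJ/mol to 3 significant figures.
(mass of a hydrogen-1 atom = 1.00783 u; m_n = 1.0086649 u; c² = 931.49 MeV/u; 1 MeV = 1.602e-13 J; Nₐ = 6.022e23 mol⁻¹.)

The nucleus contains 60 protons and 142 − 60 = 82 neutrons.
Σm = 60·m(¹H) + 82·m_n = 60.46980 + 82.7105218 = 143.1803218 u
The mass defect is 143.1803218 − 141.9077 = 1.2726218 u.
Converting to energy: 1.2726218 u × 931.49 MeV/u = 1185.43 MeV
Per nucleus in joules: 1185.43 MeV × 1.602e-13 J/MeV = 1.8991e-10 J
Per mole: 1.8991e-10 J × 6.022e23 mol⁻¹ = 1.1436e+14 J/mol

1.14e+11 kJ/mol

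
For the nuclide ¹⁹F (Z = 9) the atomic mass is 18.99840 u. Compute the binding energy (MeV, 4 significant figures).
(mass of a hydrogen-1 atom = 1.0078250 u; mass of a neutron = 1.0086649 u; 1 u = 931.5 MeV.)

Σm = 9·m(¹H) + 10·m_n = 9.0704250 + 10.0866490 = 19.1570740 u
Mass defect Δm = 19.1570740 − 18.99840 = 0.1586740 u
Converting to energy: 0.1586740 u × 931.5 MeV/u = 147.805 MeV

147.8 MeV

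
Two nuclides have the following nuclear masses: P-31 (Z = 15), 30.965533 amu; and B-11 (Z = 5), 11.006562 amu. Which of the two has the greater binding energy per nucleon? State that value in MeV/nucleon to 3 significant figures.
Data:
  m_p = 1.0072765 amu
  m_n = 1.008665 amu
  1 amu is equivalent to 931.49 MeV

P-31; 8.48 MeV/nucleon

P-31: Σm = 15(1.0072765) + 16(1.008665) = 31.2477875 amu; Δm = 0.2822545 amu; E_B = 262.92 MeV; E_B/A = 8.481 MeV
B-11: Σm = 5(1.0072765) + 6(1.008665) = 11.0883725 amu; Δm = 0.0818105 amu; E_B = 76.206 MeV; E_B/A = 6.928 MeV
P-31 has the higher binding energy per nucleon, so it is the more tightly bound nucleus.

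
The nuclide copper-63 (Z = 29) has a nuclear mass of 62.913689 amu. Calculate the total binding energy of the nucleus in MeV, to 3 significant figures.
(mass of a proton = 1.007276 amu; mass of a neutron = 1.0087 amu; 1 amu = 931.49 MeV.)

552 MeV

Total constituent mass: 29 × 1.007276 + 34 × 1.0087 = 63.506804 amu
The mass defect is 63.506804 − 62.913689 = 0.593115 amu.
Binding energy = Δm·c² = 0.593115 × 931.49 MeV/amu = 552.481 MeV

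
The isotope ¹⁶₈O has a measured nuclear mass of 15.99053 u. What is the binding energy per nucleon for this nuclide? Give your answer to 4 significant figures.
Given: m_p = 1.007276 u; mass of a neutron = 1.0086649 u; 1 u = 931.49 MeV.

With 8 protons and 8 neutrons (A = 16):
Σm = 8·m_p + 8·m_n = 8.058208 + 8.0693192 = 16.1275272 u
Δm = 16.1275272 − 15.99053 = 0.1369972 u
Converting to energy: 0.1369972 u × 931.49 MeV/u = 127.612 MeV
Per nucleon: 127.612 / 16 = 7.976 MeV

7.976 MeV/nucleon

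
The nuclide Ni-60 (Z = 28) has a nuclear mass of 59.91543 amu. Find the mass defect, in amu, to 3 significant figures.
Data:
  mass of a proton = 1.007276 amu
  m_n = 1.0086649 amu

0.566 amu

Σm = 28·m_p + 32·m_n = 28.203728 + 32.2772768 = 60.4810048 amu
The mass defect is 60.4810048 − 59.91543 = 0.5655748 amu.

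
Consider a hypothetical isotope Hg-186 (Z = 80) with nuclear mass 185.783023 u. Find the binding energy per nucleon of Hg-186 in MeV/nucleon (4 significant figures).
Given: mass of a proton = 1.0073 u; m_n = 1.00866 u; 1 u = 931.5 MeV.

8.609 MeV/nucleon

Mass of separated nucleons = 80(1.0073) + 106(1.00866) = 80.5840 + 106.91796 = 187.50196 u
Δm = 187.50196 − 185.783023 = 1.718937 u
Binding energy = Δm·c² = 1.718937 × 931.5 MeV/u = 1601.19 MeV
BE/A = 1601.19 MeV / 186 = 8.609 MeV/nucleon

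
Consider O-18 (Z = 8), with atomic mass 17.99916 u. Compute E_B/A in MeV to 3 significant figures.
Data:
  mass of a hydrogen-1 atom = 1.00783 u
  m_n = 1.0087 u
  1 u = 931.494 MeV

7.79 MeV/nucleon

The nucleus contains 8 protons and 18 − 8 = 10 neutrons.
Total constituent mass: 8 × 1.00783 + 10 × 1.0087 = 18.14964 u
Mass defect Δm = 18.14964 − 17.99916 = 0.15048 u
Binding energy = Δm·c² = 0.15048 × 931.494 MeV/u = 140.171 MeV
Per nucleon: 140.171 / 18 = 7.787 MeV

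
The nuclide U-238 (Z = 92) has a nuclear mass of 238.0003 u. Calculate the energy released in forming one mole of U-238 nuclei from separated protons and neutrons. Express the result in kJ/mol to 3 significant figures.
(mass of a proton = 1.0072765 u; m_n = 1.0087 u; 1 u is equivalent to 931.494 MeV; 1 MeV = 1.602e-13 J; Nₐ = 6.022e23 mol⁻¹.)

1.74e+11 kJ/mol

Mass of separated nucleons = 92(1.0072765) + 146(1.0087) = 92.6694380 + 147.2702 = 239.9396380 u
Δm = 239.9396380 − 238.0003 = 1.9393380 u
Converting to energy: 1.9393380 u × 931.494 MeV/u = 1806.48 MeV
Per nucleus in joules: 1806.48 MeV × 1.602e-13 J/MeV = 2.8940e-10 J
Per mole: 2.8940e-10 J × 6.022e23 mol⁻¹ = 1.7428e+14 J/mol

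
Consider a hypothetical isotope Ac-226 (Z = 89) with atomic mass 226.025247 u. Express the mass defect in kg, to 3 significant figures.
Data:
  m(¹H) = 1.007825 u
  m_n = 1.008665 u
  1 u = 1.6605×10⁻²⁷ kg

Z = 89, so N = A − Z = 226 − 89 = 137.
Σm = 89·m(¹H) + 137·m_n = 89.696425 + 138.187105 = 227.883530 u
Mass defect Δm = 227.883530 − 226.025247 = 1.858283 u
In SI units: 1.858283 u × 1.6605×10⁻²⁷ kg/u = 3.0857e-27 kg

3.09e-27 kg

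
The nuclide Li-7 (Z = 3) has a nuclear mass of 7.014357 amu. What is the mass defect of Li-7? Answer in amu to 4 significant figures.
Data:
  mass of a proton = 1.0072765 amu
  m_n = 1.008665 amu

The nucleus contains 3 protons and 7 − 3 = 4 neutrons.
Σm = 3·m_p + 4·m_n = 3.0218295 + 4.034660 = 7.0564895 amu
Δm = 7.0564895 − 7.014357 = 0.0421325 amu

0.04213 amu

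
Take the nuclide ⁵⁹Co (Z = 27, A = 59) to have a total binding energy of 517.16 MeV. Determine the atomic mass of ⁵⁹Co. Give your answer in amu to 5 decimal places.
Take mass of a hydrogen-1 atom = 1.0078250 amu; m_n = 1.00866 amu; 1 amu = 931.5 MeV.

58.93320 amu

Mass defect = 517.16 MeV / (931.5 MeV/amu) = 0.5551906 amu
Constituent mass = 27(1.0078250) + 32(1.00866) = 59.4883950 amu
Atomic mass = 59.4883950 − 0.5551906 = 58.9332044 amu ≈ 58.93320 amu (to 5 decimal places)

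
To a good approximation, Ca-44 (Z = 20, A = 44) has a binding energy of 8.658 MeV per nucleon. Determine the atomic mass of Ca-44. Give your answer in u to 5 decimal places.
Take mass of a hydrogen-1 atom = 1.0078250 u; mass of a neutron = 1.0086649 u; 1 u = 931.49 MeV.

Total binding energy = 44 × 8.658 = 380.952 MeV
Mass defect = 380.952 MeV / (931.49 MeV/u) = 0.4089706 u
Constituent mass = 20(1.0078250) + 24(1.0086649) = 44.3644576 u
Atomic mass = 44.3644576 − 0.4089706 = 43.9554870 u ≈ 43.95549 u (to 5 decimal places)

43.95549 u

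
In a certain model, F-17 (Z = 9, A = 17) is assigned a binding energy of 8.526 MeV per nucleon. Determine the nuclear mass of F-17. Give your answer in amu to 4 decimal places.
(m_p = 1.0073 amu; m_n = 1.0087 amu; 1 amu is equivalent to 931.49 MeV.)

Total binding energy = 17 × 8.526 = 144.942 MeV
Mass defect = 144.942 MeV / (931.49 MeV/amu) = 0.155602 amu
Constituent mass = 9(1.0073) + 8(1.0087) = 17.1353 amu
Nuclear mass = 17.1353 − 0.155602 = 16.979698 amu ≈ 16.9797 amu (to 4 decimal places)

16.9797 amu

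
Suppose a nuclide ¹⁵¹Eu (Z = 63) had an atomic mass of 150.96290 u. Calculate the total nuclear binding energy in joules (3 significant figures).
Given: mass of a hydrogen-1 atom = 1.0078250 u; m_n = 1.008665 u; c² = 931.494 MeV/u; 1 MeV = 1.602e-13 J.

1.93e-10 J

Z = 63, so N = A − Z = 151 − 63 = 88.
Mass of separated nucleons = 63(1.0078250) + 88(1.008665) = 63.4929750 + 88.762520 = 152.2554950 u
Δm = 152.2554950 − 150.96290 = 1.2925950 u
Binding energy = Δm·c² = 1.2925950 × 931.494 MeV/u = 1204.04 MeV
In joules: 1204.04 MeV × 1.602e-13 J/MeV = 1.9289e-10 J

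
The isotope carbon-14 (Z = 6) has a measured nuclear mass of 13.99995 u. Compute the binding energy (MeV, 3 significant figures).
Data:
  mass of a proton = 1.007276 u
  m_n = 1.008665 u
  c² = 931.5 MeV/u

105 MeV

Total constituent mass: 6 × 1.007276 + 8 × 1.008665 = 14.112976 u
Mass defect Δm = 14.112976 − 13.99995 = 0.113026 u
Binding energy = Δm·c² = 0.113026 × 931.5 MeV/u = 105.284 MeV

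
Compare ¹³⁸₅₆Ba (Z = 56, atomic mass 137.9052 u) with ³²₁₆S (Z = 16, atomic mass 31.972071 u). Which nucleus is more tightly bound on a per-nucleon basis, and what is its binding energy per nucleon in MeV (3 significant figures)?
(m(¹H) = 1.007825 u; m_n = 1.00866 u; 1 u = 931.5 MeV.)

¹³⁸₅₆Ba: Σm = 56(1.007825) + 82(1.00866) = 139.148320 u; Δm = 1.243120 u; E_B = 1158.0 MeV; E_B/A = 8.391 MeV
³²₁₆S: Σm = 16(1.007825) + 16(1.00866) = 32.263760 u; Δm = 0.291689 u; E_B = 271.71 MeV; E_B/A = 8.491 MeV
³²₁₆S has the higher binding energy per nucleon, so it is the more tightly bound nucleus.

³²₁₆S; 8.49 MeV/nucleon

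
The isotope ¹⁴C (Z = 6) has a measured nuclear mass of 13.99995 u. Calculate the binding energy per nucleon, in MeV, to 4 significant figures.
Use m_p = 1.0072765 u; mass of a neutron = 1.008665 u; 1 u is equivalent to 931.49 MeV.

7.520 MeV/nucleon

Z = 6, so N = A − Z = 14 − 6 = 8.
Σm = 6·m_p + 8·m_n = 6.0436590 + 8.069320 = 14.1129790 u
Δm = 14.1129790 − 13.99995 = 0.1130290 u
Converting to energy: 0.1130290 u × 931.49 MeV/u = 105.285 MeV
Dividing by A = 14 gives 7.520 MeV per nucleon.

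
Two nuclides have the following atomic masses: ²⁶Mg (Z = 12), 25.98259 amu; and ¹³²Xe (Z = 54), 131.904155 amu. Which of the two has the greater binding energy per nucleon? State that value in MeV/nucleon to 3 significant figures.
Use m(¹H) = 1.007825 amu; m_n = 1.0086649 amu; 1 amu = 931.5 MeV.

²⁶Mg: Σm = 12(1.007825) + 14(1.0086649) = 26.2152086 amu; Δm = 0.2326186 amu; E_B = 216.68 MeV; E_B/A = 8.334 MeV
¹³²Xe: Σm = 54(1.007825) + 78(1.0086649) = 133.0984122 amu; Δm = 1.1942572 amu; E_B = 1112.5 MeV; E_B/A = 8.428 MeV
¹³²Xe has the higher binding energy per nucleon, so it is the more tightly bound nucleus.

¹³²Xe; 8.43 MeV/nucleon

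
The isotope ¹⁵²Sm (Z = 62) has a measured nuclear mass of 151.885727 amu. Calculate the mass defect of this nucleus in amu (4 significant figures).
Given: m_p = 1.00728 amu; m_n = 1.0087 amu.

1.349 amu

The nucleus contains 62 protons and 152 − 62 = 90 neutrons.
Total constituent mass: 62 × 1.00728 + 90 × 1.0087 = 153.23436 amu
Mass defect Δm = 153.23436 − 151.885727 = 1.348633 amu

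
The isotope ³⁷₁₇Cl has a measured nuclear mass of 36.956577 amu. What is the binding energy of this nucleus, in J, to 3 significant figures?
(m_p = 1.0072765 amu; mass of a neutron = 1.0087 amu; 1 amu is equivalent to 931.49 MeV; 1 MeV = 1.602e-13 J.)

Σm = 17·m_p + 20·m_n = 17.1237005 + 20.1740 = 37.2977005 amu
Δm = 37.2977005 − 36.956577 = 0.3411235 amu
Converting to energy: 0.3411235 amu × 931.49 MeV/amu = 317.753 MeV
In joules: 317.753 MeV × 1.602e-13 J/MeV = 5.0904e-11 J

5.09e-11 J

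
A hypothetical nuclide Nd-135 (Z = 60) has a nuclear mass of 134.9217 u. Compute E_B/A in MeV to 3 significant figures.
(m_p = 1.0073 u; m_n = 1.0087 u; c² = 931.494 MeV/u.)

Z = 60, so N = A − Z = 135 − 60 = 75.
Mass of separated nucleons = 60(1.0073) + 75(1.0087) = 60.4380 + 75.6525 = 136.0905 u
Δm = 136.0905 − 134.9217 = 1.1688 u
Binding energy = Δm·c² = 1.1688 × 931.494 MeV/u = 1088.73 MeV
Dividing by A = 135 gives 8.0647 MeV per nucleon.

8.06 MeV/nucleon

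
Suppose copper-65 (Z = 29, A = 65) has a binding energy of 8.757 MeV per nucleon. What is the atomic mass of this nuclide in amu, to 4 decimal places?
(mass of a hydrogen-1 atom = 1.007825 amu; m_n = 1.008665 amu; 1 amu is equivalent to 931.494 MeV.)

64.9278 amu

Total binding energy = 65 × 8.757 = 569.205 MeV
Mass defect = 569.205 MeV / (931.494 MeV/amu) = 0.611067 amu
Constituent mass = 29(1.007825) + 36(1.008665) = 65.538865 amu
Atomic mass = 65.538865 − 0.611067 = 64.927798 amu ≈ 64.9278 amu (to 4 decimal places)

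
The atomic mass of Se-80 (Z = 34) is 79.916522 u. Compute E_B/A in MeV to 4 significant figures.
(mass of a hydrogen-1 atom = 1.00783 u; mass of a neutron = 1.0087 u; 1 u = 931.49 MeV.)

Z = 34, so N = A − Z = 80 − 34 = 46.
Mass of separated nucleons = 34(1.00783) + 46(1.0087) = 34.26622 + 46.4002 = 80.66642 u
Mass defect Δm = 80.66642 − 79.916522 = 0.749898 u
Binding energy = Δm·c² = 0.749898 × 931.49 MeV/u = 698.522 MeV
BE/A = 698.522 MeV / 80 = 8.732 MeV/nucleon

8.732 MeV/nucleon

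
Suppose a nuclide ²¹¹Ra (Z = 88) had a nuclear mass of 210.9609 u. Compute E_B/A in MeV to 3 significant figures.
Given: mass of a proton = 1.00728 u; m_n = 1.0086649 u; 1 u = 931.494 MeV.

7.71 MeV/nucleon

The nucleus contains 88 protons and 211 − 88 = 123 neutrons.
Total constituent mass: 88 × 1.00728 + 123 × 1.0086649 = 212.7064227 u
The mass defect is 212.7064227 − 210.9609 = 1.7455227 u.
Converting to energy: 1.7455227 u × 931.494 MeV/u = 1625.94 MeV
BE/A = 1625.94 MeV / 211 = 7.706 MeV/nucleon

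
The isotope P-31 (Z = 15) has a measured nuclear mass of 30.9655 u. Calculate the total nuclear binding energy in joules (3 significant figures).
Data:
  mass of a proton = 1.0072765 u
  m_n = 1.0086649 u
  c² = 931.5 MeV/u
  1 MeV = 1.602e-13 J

4.21e-11 J

The nucleus contains 15 protons and 31 − 15 = 16 neutrons.
Total constituent mass: 15 × 1.0072765 + 16 × 1.0086649 = 31.2477859 u
Δm = 31.2477859 − 30.9655 = 0.2822859 u
E_B = 0.2822859 × 931.5 = 262.949 MeV
In joules: 262.949 MeV × 1.602e-13 J/MeV = 4.2124e-11 J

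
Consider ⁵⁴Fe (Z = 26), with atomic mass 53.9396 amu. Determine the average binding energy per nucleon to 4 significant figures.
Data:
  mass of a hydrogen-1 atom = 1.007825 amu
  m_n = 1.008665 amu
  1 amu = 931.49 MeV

8.737 MeV/nucleon

With 26 protons and 28 neutrons (A = 54):
Mass of separated nucleons = 26(1.007825) + 28(1.008665) = 26.203450 + 28.242620 = 54.446070 amu
The mass defect is 54.446070 − 53.9396 = 0.506470 amu.
Converting to energy: 0.506470 amu × 931.49 MeV/amu = 471.772 MeV
BE/A = 471.772 MeV / 54 = 8.737 MeV/nucleon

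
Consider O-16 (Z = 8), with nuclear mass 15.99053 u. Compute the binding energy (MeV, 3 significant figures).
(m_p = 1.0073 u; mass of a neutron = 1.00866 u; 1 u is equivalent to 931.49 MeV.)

128 MeV

The nucleus contains 8 protons and 16 − 8 = 8 neutrons.
Total constituent mass: 8 × 1.0073 + 8 × 1.00866 = 16.12768 u
Δm = 16.12768 − 15.99053 = 0.13715 u
Binding energy = Δm·c² = 0.13715 × 931.49 MeV/u = 127.754 MeV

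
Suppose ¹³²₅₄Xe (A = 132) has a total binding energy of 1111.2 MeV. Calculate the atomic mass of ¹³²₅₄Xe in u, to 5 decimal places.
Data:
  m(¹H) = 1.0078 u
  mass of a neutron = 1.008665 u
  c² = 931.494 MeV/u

Mass defect = 1111.2 MeV / (931.494 MeV/u) = 1.1929223 u
Constituent mass = 54(1.0078) + 78(1.008665) = 133.097070 u
Atomic mass = 133.097070 − 1.1929223 = 131.9041477 u ≈ 131.90415 u (to 5 decimal places)

131.90415 u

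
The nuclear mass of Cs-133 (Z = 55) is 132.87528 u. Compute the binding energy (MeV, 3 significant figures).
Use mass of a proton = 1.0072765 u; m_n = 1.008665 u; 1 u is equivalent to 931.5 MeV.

1120 MeV

Z = 55, so N = A − Z = 133 − 55 = 78.
Total constituent mass: 55 × 1.0072765 + 78 × 1.008665 = 134.0760775 u
Mass defect Δm = 134.0760775 − 132.87528 = 1.2007975 u
Binding energy = Δm·c² = 1.2007975 × 931.5 MeV/u = 1118.54 MeV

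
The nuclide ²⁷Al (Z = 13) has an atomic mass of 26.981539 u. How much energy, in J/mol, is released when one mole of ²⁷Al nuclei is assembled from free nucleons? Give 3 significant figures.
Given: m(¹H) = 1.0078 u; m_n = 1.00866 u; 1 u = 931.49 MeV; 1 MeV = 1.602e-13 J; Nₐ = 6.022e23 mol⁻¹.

Total constituent mass: 13 × 1.0078 + 14 × 1.00866 = 27.22264 u
Mass defect Δm = 27.22264 − 26.981539 = 0.241101 u
Binding energy = Δm·c² = 0.241101 × 931.49 MeV/u = 224.583 MeV
Per nucleus in joules: 224.583 MeV × 1.602e-13 J/MeV = 3.5978e-11 J
Per mole: 3.5978e-11 J × 6.022e23 mol⁻¹ = 2.1666e+13 J/mol

2.17e+13 J/mol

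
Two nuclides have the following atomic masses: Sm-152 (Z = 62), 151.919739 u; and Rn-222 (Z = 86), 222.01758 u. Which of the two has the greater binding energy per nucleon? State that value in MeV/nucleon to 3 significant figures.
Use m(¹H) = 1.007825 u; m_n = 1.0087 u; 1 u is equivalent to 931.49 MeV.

Sm-152; 8.26 MeV/nucleon

Sm-152: Σm = 62(1.007825) + 90(1.0087) = 153.268150 u; Δm = 1.348411 u; E_B = 1256.0 MeV; E_B/A = 8.263 MeV
Rn-222: Σm = 86(1.007825) + 136(1.0087) = 223.856150 u; Δm = 1.838570 u; E_B = 1712.6 MeV; E_B/A = 7.714 MeV
Sm-152 has the higher binding energy per nucleon, so it is the more tightly bound nucleus.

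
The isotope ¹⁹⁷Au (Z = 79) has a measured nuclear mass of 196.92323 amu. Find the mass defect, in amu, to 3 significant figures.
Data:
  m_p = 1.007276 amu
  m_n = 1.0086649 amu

1.67 amu

The nucleus contains 79 protons and 197 − 79 = 118 neutrons.
Σm = 79·m_p + 118·m_n = 79.574804 + 119.0224582 = 198.5972622 amu
The mass defect is 198.5972622 − 196.92323 = 1.6740322 amu.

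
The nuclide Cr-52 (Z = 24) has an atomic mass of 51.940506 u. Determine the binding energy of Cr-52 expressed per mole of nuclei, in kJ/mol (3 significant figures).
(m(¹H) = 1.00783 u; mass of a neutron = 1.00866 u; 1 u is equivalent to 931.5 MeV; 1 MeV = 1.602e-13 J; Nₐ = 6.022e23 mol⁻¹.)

4.40e+10 kJ/mol

With 24 protons and 28 neutrons (A = 52):
Σm = 24·m(¹H) + 28·m_n = 24.18792 + 28.24248 = 52.43040 u
Δm = 52.43040 − 51.940506 = 0.489894 u
Binding energy = Δm·c² = 0.489894 × 931.5 MeV/u = 456.336 MeV
Per nucleus in joules: 456.336 MeV × 1.602e-13 J/MeV = 7.3105e-11 J
Per mole: 7.3105e-11 J × 6.022e23 mol⁻¹ = 4.4024e+13 J/mol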